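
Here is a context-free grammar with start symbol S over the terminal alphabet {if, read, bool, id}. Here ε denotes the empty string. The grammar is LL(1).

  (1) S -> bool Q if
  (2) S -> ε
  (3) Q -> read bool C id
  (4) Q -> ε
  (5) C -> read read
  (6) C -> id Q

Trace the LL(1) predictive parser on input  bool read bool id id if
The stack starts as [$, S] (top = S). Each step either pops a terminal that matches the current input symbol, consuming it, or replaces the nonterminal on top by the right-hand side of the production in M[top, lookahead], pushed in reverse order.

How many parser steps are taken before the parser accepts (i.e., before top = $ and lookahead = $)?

10

      Stack                Input                      Action
   1  $ S                  bool read bool id id if $  expand S -> bool Q if
   2  $ if Q bool          bool read bool id id if $  match bool
   3  $ if Q               read bool id id if $       expand Q -> read bool C id
   4  $ if id C bool read  read bool id id if $       match read
   5  $ if id C bool       bool id id if $            match bool
   6  $ if id C            id id if $                 expand C -> id Q
   7  $ if id Q id         id id if $                 match id
   8  $ if id Q            id if $                    expand Q -> ε
   9  $ if id              id if $                    match id
  10  $ if                 if $                       match if
Accept reached after 10 steps.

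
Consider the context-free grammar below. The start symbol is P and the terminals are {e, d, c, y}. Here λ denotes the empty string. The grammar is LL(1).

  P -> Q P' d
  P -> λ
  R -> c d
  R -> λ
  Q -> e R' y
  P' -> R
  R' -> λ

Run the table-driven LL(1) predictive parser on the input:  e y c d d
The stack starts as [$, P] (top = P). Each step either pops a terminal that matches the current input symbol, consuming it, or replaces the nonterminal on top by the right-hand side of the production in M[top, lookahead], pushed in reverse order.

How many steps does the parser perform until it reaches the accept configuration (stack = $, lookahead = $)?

      Stack          Input        Action
   1  $ P            e y c d d $  expand P -> Q P' d
   2  $ d P' Q       e y c d d $  expand Q -> e R' y
   3  $ d P' y R' e  e y c d d $  match e
   4  $ d P' y R'    y c d d $    expand R' -> λ
   5  $ d P' y       y c d d $    match y
   6  $ d P'         c d d $      expand P' -> R
   7  $ d R          c d d $      expand R -> c d
   8  $ d d c        c d d $      match c
   9  $ d d          d d $        match d
  10  $ d            d $          match d
Accept reached after 10 steps.

10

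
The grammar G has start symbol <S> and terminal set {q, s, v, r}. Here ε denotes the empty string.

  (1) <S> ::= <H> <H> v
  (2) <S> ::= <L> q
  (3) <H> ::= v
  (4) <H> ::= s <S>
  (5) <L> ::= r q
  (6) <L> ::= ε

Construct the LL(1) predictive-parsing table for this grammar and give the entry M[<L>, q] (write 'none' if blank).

FIRST(<H>) = {s, v}
FIRST(<L>) = {ε, r}
FIRST(<S>) = {q, r, s, v}  (via <H> <H> v, <L> q)
FOLLOW(<S>) includes $ since <S> is the start symbol.
FOLLOW(<L>): in <S>::=<L> q, <L> is followed by q with FIRST {q}. Thus FOLLOW(<L>) = {q}.
For <L> ::= r q: FIRST(r q) = {r}, so it goes in M[<L>, t] for t ∈ {r}.
For <L> ::= ε: FIRST(ε) = {ε}, so it goes in M[<L>, t] for t ∈ {}; since ε ∈ FIRST, also for every t ∈ FOLLOW(<L>) = {q}.

<L> ::= ε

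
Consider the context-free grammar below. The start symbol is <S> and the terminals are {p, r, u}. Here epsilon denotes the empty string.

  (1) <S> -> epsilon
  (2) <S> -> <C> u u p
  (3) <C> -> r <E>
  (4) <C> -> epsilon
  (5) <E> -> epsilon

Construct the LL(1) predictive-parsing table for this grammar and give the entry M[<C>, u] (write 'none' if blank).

FIRST(<C>): from <C>->r <E> we get {r}; from <C>->epsilon we get {epsilon}. So FIRST(<C>) = {epsilon, r}.
FIRST(<E>): from <E>->epsilon we get {epsilon}. So FIRST(<E>) = {epsilon}.
FIRST(<S>): from <S>->epsilon we get {epsilon}; from <S>-><C> u u p we get {r, u}. So FIRST(<S>) = {epsilon, r, u}.
FOLLOW(<S>) includes $ since <S> is the start symbol.
FOLLOW(<C>): in <S>-><C> u u p, <C> is followed by u u p with FIRST {u}. Thus FOLLOW(<C>) = {u}.
For <C> -> r <E>: FIRST(r <E>) = {r}, so it goes in M[<C>, t] for t ∈ {r}.
For <C> -> epsilon: FIRST(epsilon) = {epsilon}, so it goes in M[<C>, t] for t ∈ {}; since epsilon ∈ FIRST, also for every t ∈ FOLLOW(<C>) = {u}.

<C> -> epsilon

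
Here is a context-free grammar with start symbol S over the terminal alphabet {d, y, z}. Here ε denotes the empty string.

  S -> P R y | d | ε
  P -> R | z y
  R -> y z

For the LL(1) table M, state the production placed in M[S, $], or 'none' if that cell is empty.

FIRST(R): from R->y z we get {y}. So FIRST(R) = {y}.
FIRST(P): from P->R we get {y}; from P->z y we get {z}. So FIRST(P) = {y, z}.
FIRST(S): from S->P R y we get {y, z}; from S->d we get {d}; from S->ε we get {ε}. So FIRST(S) = {ε, d, y, z}.
FOLLOW(S) includes $ since S is the start symbol.
FOLLOW(S): S appears on no right-hand side. Thus FOLLOW(S) = {$}.
For S -> P R y: FIRST(P R y) = {y, z}, so it goes in M[S, t] for t ∈ {y, z}.
For S -> d: FIRST(d) = {d}, so it goes in M[S, t] for t ∈ {d}.
For S -> ε: FIRST(ε) = {ε}, so it goes in M[S, t] for t ∈ {}; since ε ∈ FIRST, also for every t ∈ FOLLOW(S) = {$}.

S -> ε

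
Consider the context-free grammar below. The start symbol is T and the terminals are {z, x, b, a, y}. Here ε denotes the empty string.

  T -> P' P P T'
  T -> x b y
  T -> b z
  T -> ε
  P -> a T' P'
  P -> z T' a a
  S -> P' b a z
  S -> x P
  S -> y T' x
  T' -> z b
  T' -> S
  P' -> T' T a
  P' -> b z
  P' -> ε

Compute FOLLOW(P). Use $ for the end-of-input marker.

FIRST(P) = {a, z}
FIRST(T) = {ε, a, b, x, y, z}  (via P' P P T')
FIRST(S) = {b, x, y, z}  (via P' b a z)
FIRST(T') = {b, x, y, z}  (via S)
FIRST(P') = {ε, b, x, y, z}  (via T' T a)
FOLLOW(T) includes $ since T is the start symbol.
FOLLOW(T): in P'->T' T a, T is followed by a with FIRST {a}. Thus FOLLOW(T) = {$, a}.
FOLLOW(P): in T->P' P P T' (occurrence 1), P is followed by P T' with FIRST {a, z}; in T->P' P P T' (occurrence 2), P is followed by T' with FIRST {b, x, y, z}; in S->x P, the suffix after P is empty, so FOLLOW(P) ⊇ FOLLOW(S) = {$, a, b, x, y, z}. Thus FOLLOW(P) = {$, a, b, x, y, z}.
FOLLOW(T'): in T->P' P P T', the suffix after T' is empty, so FOLLOW(T') ⊇ FOLLOW(T) = {$, a}; in P->a T' P', T' is followed by P' with FIRST {ε, b, x, y, z}; in P->a T' P', the suffix after T' is nullable, so FOLLOW(T') ⊇ FOLLOW(P) = {$, a, b, x, y, z}; in P->z T' a a, T' is followed by a a with FIRST {a}; in S->y T' x, T' is followed by x with FIRST {x}; in P'->T' T a, T' is followed by T a with FIRST {a, b, x, y, z}. Thus FOLLOW(T') = {$, a, b, x, y, z}.
FOLLOW(S): in T'->S, the suffix after S is empty, so FOLLOW(S) ⊇ FOLLOW(T') = {$, a, b, x, y, z}. Thus FOLLOW(S) = {$, a, b, x, y, z}.
FOLLOW(P'): in T->P' P P T', P' is followed by P P T' with FIRST {a, z}; in P->a T' P', the suffix after P' is empty, so FOLLOW(P') ⊇ FOLLOW(P) = {$, a, b, x, y, z}; in S->P' b a z, P' is followed by b a z with FIRST {b}. Thus FOLLOW(P') = {$, a, b, x, y, z}.

{$, a, b, x, y, z}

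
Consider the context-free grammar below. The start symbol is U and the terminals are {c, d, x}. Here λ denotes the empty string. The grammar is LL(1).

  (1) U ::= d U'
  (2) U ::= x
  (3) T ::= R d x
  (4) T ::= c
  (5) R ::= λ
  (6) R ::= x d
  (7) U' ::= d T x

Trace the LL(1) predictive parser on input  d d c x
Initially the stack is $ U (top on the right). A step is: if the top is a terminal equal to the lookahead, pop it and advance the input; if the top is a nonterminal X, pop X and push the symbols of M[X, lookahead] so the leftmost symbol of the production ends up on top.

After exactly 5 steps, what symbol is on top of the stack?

     Stack    Input      Action
  1  $ U      d d c x $  expand U ::= d U'
  2  $ U' d   d d c x $  match d
  3  $ U'     d c x $    expand U' ::= d T x
  4  $ x T d  d c x $    match d
  5  $ x T    c x $      expand T ::= c
Stack after step 5: $ x c (top = c).

c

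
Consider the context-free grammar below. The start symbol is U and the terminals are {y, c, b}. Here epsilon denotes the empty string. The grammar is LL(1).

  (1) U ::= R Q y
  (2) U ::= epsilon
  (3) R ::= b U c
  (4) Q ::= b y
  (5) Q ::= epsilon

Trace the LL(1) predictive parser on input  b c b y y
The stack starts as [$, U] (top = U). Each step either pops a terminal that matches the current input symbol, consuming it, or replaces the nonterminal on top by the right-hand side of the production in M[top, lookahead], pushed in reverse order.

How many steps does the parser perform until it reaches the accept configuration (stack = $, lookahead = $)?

     Stack        Input        Action
  1  $ U          b c b y y $  expand U ::= R Q y
  2  $ y Q R      b c b y y $  expand R ::= b U c
  3  $ y Q c U b  b c b y y $  match b
  4  $ y Q c U    c b y y $    expand U ::= epsilon
  5  $ y Q c      c b y y $    match c
  6  $ y Q        b y y $      expand Q ::= b y
  7  $ y y b      b y y $      match b
  8  $ y y        y y $        match y
  9  $ y          y $          match y
Accept reached after 9 steps.

9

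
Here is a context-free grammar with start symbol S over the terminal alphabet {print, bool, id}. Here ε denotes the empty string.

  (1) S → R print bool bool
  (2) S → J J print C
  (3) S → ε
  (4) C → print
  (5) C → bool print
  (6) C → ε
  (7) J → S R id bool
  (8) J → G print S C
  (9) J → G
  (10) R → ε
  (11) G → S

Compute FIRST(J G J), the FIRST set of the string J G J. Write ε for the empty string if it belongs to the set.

{ε, id, print}

FIRST(C) = {ε, bool, print}
FIRST(R) = {ε}
FIRST(S) = {ε, id, print}  (via R print bool bool, J J print C)
FIRST(G) = {ε, id, print}  (via S)
FIRST(J) = {ε, id, print}  (via S R id bool, G print S C, G)
FIRST(J G J): take FIRST of each symbol in turn, carrying on past any symbol whose FIRST contains ε; result {ε, id, print}.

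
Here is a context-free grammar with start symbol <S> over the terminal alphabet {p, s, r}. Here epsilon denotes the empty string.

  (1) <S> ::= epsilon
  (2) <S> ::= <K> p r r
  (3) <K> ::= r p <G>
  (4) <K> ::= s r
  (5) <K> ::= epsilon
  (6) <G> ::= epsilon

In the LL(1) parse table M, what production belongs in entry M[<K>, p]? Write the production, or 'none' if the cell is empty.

<K> ::= epsilon

FIRST(<K>) = {epsilon, r, s}
FIRST(<G>) = {epsilon}
FIRST(<S>) = {epsilon, p, r, s}  (via <K> p r r)
FOLLOW(<S>) includes $ since <S> is the start symbol.
FOLLOW(<K>): in <S>::=<K> p r r, <K> is followed by p r r with FIRST {p}. Thus FOLLOW(<K>) = {p}.
For <K> ::= r p <G>: FIRST(r p <G>) = {r}, so it goes in M[<K>, t] for t ∈ {r}.
For <K> ::= s r: FIRST(s r) = {s}, so it goes in M[<K>, t] for t ∈ {s}.
For <K> ::= epsilon: FIRST(epsilon) = {epsilon}, so it goes in M[<K>, t] for t ∈ {}; since epsilon ∈ FIRST, also for every t ∈ FOLLOW(<K>) = {p}.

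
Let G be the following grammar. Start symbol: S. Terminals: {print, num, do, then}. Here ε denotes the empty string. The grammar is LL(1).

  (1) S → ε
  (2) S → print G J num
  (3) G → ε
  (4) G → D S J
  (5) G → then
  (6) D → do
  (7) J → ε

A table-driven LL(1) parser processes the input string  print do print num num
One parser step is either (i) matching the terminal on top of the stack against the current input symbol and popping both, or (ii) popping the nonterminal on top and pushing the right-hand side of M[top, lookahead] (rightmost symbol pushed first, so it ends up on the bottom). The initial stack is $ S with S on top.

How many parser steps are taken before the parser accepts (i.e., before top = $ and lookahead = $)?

13

      Stack                    Input                     Action
   1  $ S                      print do print num num $  expand S → print G J num
   2  $ num J G print          print do print num num $  match print
   3  $ num J G                do print num num $        expand G → D S J
   4  $ num J J S D            do print num num $        expand D → do
   5  $ num J J S do           do print num num $        match do
   6  $ num J J S              print num num $           expand S → print G J num
   7  $ num J J num J G print  print num num $           match print
   8  $ num J J num J G        num num $                 expand G → ε
   9  $ num J J num J          num num $                 expand J → ε
  10  $ num J J num            num num $                 match num
  11  $ num J J                num $                     expand J → ε
  12  $ num J                  num $                     expand J → ε
  13  $ num                    num $                     match num
Accept reached after 13 steps.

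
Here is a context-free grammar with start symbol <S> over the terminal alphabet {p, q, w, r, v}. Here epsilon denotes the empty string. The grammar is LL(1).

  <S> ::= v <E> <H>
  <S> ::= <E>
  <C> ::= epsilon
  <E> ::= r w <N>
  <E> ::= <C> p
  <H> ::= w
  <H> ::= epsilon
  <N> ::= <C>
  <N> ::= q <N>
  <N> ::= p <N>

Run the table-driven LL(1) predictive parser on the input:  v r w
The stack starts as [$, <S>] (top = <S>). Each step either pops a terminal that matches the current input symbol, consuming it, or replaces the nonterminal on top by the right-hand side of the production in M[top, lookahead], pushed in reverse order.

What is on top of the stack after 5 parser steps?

step 1: stack=$ <S>  input=v r w $  — expand <S> ::= v <E> <H>
step 2: stack=$ <H> <E> v  input=v r w $  — match v
step 3: stack=$ <H> <E>  input=r w $  — expand <E> ::= r w <N>
step 4: stack=$ <H> <N> w r  input=r w $  — match r
step 5: stack=$ <H> <N> w  input=w $  — match w
Stack after step 5: $ <H> <N> (top = <N>).

<N>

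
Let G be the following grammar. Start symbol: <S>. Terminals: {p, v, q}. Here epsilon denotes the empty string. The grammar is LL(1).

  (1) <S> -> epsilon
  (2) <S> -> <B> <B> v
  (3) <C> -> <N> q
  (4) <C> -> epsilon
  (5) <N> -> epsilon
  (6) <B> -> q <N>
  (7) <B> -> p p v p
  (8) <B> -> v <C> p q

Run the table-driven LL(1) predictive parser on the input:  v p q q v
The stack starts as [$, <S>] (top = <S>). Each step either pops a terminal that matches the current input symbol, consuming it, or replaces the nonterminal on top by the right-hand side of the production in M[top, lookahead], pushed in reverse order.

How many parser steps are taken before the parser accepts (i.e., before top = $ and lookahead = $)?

step 1: stack=$ <S>  input=v p q q v $  — expand <S> -> <B> <B> v
step 2: stack=$ v <B> <B>  input=v p q q v $  — expand <B> -> v <C> p q
step 3: stack=$ v <B> q p <C> v  input=v p q q v $  — match v
step 4: stack=$ v <B> q p <C>  input=p q q v $  — expand <C> -> epsilon
step 5: stack=$ v <B> q p  input=p q q v $  — match p
step 6: stack=$ v <B> q  input=q q v $  — match q
step 7: stack=$ v <B>  input=q v $  — expand <B> -> q <N>
step 8: stack=$ v <N> q  input=q v $  — match q
step 9: stack=$ v <N>  input=v $  — expand <N> -> epsilon
step 10: stack=$ v  input=v $  — match v
Accept reached after 10 steps.

10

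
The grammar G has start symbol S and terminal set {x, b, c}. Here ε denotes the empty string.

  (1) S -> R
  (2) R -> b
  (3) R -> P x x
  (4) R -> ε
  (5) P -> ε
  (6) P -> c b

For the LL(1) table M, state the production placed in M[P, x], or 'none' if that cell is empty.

P -> ε

FIRST(P) = {ε, c}
FIRST(R) = {ε, b, c, x}  (via P x x)
FIRST(S) = {ε, b, c, x}  (via R)
FOLLOW(S) includes $ since S is the start symbol.
FOLLOW(P): in R->P x x, P is followed by x x with FIRST {x}. Thus FOLLOW(P) = {x}.
For P -> ε: FIRST(ε) = {ε}, so it goes in M[P, t] for t ∈ {}; since ε ∈ FIRST, also for every t ∈ FOLLOW(P) = {x}.
For P -> c b: FIRST(c b) = {c}, so it goes in M[P, t] for t ∈ {c}.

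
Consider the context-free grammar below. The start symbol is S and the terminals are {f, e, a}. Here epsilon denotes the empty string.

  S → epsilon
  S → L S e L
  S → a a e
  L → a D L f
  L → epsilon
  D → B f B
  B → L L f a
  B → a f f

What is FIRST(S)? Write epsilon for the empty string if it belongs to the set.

{epsilon, a, e}

FIRST(L) = {epsilon, a}
FIRST(S) = {epsilon, a, e}  (via L S e L)
FIRST(B) = {a, f}  (via L L f a)
FIRST(D) = {a, f}  (via B f B)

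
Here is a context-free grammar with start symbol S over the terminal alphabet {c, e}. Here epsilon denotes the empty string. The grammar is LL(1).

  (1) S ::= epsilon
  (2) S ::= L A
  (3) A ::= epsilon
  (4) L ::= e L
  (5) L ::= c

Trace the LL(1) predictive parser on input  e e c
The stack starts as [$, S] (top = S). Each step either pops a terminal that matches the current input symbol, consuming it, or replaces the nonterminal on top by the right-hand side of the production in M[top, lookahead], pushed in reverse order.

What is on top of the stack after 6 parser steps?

     Stack    Input    Action
  1  $ S      e e c $  expand S ::= L A
  2  $ A L    e e c $  expand L ::= e L
  3  $ A L e  e e c $  match e
  4  $ A L    e c $    expand L ::= e L
  5  $ A L e  e c $    match e
  6  $ A L    c $      expand L ::= c
Stack after step 6: $ A c (top = c).

c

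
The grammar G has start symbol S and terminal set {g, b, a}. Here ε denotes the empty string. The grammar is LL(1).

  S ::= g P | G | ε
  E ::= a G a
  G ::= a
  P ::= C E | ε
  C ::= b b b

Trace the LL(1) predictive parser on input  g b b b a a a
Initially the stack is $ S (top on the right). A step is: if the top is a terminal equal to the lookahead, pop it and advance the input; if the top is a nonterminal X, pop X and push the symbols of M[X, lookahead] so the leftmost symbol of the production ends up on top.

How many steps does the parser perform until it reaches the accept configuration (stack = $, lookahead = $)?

12

      Stack      Input            Action
   1  $ S        g b b b a a a $  expand S ::= g P
   2  $ P g      g b b b a a a $  match g
   3  $ P        b b b a a a $    expand P ::= C E
   4  $ E C      b b b a a a $    expand C ::= b b b
   5  $ E b b b  b b b a a a $    match b
   6  $ E b b    b b a a a $      match b
   7  $ E b      b a a a $        match b
   8  $ E        a a a $          expand E ::= a G a
   9  $ a G a    a a a $          match a
  10  $ a G      a a $            expand G ::= a
  11  $ a a      a a $            match a
  12  $ a        a $              match a
Accept reached after 12 steps.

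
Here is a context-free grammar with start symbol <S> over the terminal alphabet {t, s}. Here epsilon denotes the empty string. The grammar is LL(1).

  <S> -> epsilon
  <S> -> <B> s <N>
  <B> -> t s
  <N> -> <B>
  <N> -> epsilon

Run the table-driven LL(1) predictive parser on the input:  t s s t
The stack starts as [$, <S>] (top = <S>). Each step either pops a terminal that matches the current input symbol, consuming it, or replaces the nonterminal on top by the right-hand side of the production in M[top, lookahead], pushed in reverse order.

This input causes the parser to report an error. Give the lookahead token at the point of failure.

     Stack        Input      Action
  1  $ <S>        t s s t $  expand <S> -> <B> s <N>
  2  $ <N> s <B>  t s s t $  expand <B> -> t s
  3  $ <N> s s t  t s s t $  match t
  4  $ <N> s s    s s t $    match s
  5  $ <N> s      s t $      match s
  6  $ <N>        t $        expand <N> -> <B>
  7  $ <B>        t $        expand <B> -> t s
  8  $ s t        t $        match t
  9  $ s          $          error: top is terminal s but lookahead is $

$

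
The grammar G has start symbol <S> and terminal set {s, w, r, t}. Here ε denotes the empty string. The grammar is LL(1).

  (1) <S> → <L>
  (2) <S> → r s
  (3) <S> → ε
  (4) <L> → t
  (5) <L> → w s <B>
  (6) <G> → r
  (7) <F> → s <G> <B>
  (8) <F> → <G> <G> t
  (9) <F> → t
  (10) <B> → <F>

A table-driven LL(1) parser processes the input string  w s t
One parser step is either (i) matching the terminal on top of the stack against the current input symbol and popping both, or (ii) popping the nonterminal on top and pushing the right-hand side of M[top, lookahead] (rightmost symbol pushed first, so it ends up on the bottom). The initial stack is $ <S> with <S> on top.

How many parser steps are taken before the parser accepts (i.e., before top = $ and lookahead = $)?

7

     Stack      Input    Action
  1  $ <S>      w s t $  expand <S> → <L>
  2  $ <L>      w s t $  expand <L> → w s <B>
  3  $ <B> s w  w s t $  match w
  4  $ <B> s    s t $    match s
  5  $ <B>      t $      expand <B> → <F>
  6  $ <F>      t $      expand <F> → t
  7  $ t        t $      match t
Accept reached after 7 steps.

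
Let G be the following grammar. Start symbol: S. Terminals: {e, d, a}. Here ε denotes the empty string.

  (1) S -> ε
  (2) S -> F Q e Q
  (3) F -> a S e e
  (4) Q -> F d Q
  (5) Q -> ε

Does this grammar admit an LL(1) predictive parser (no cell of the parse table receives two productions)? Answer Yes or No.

Yes

FIRST(S) = {ε, a}
FIRST(F) = {a}
FIRST(Q) = {ε, a}
FOLLOW(S) = {$, e}
FOLLOW(F) = {a, d, e}
FOLLOW(Q) = {$, e}
Each cell of M receives at most one production.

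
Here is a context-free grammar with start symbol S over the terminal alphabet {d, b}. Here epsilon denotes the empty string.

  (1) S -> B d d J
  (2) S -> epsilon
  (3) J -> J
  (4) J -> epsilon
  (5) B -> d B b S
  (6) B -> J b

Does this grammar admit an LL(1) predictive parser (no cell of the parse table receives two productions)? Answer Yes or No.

No

FIRST(S) = {epsilon, b, d}
FIRST(J) = {epsilon}
FIRST(B) = {b, d}
FOLLOW(S) = {$, b, d}
FOLLOW(J) = {$, b, d}
FOLLOW(B) = {b, d}
Cell M[J, $] receives both J -> J and J -> epsilon — the grammar is not LL(1).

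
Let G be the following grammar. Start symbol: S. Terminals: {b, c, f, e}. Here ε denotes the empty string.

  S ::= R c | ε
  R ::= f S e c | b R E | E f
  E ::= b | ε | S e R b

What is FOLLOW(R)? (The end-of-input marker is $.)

{b, c, e, f}

FIRST(S) = {ε, b, e, f}  (via R c)
FIRST(E) = {ε, b, e, f}  (via S e R b)
FIRST(R) = {b, e, f}  (via E f)
FOLLOW(S) includes $ since S is the start symbol.
FOLLOW(S): in R::=f S e c, S is followed by e c with FIRST {e}; in E::=S e R b, S is followed by e R b with FIRST {e}. Thus FOLLOW(S) = {$, e}.
FOLLOW(R): in S::=R c, R is followed by c with FIRST {c}; in R::=b R E, R is followed by E with FIRST {ε, b, e, f}; in R::=b R E, the suffix after R is nullable (adds nothing new); in E::=S e R b, R is followed by b with FIRST {b}. Thus FOLLOW(R) = {b, c, e, f}.
FOLLOW(E): in R::=b R E, the suffix after E is empty, so FOLLOW(E) ⊇ FOLLOW(R) = {b, c, e, f}; in R::=E f, E is followed by f with FIRST {f}. Thus FOLLOW(E) = {b, c, e, f}.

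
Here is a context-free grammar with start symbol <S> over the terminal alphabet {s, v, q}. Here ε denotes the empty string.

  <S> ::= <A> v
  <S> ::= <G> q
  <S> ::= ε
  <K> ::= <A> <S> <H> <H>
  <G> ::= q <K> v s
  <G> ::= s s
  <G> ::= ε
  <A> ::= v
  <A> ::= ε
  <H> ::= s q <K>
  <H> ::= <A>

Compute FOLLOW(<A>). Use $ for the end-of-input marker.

{q, s, v}

FIRST(<G>) = {ε, q, s}
FIRST(<A>) = {ε, v}
FIRST(<S>) = {ε, q, s, v}  (via <A> v, <G> q)
FIRST(<H>) = {ε, s, v}  (via <A>)
FIRST(<K>) = {ε, q, s, v}  (via <A> <S> <H> <H>)
FOLLOW(<S>) includes $ since <S> is the start symbol.
FOLLOW(<G>): in <S>::=<G> q, <G> is followed by q with FIRST {q}. Thus FOLLOW(<G>) = {q}.
FOLLOW(<S>): in <K>::=<A> <S> <H> <H>, <S> is followed by <H> <H> with FIRST {ε, s, v}; in <K>::=<A> <S> <H> <H>, the suffix after <S> is nullable, so FOLLOW(<S>) ⊇ FOLLOW(<K>) = {s, v}. Thus FOLLOW(<S>) = {$, s, v}.
FOLLOW(<K>): in <G>::=q <K> v s, <K> is followed by v s with FIRST {v}; in <H>::=s q <K>, the suffix after <K> is empty, so FOLLOW(<K>) ⊇ FOLLOW(<H>) = {s, v}. Thus FOLLOW(<K>) = {s, v}.
FOLLOW(<H>): in <K>::=<A> <S> <H> <H> (occurrence 1), <H> is followed by <H> with FIRST {ε, s, v}; in <K>::=<A> <S> <H> <H> (occurrence 1), the suffix after <H> is nullable, so FOLLOW(<H>) ⊇ FOLLOW(<K>) = {s, v}; in <K>::=<A> <S> <H> <H> (occurrence 2), the suffix after <H> is empty, so FOLLOW(<H>) ⊇ FOLLOW(<K>) = {s, v}. Thus FOLLOW(<H>) = {s, v}.
FOLLOW(<A>): in <S>::=<A> v, <A> is followed by v with FIRST {v}; in <K>::=<A> <S> <H> <H>, <A> is followed by <S> <H> <H> with FIRST {ε, q, s, v}; in <K>::=<A> <S> <H> <H>, the suffix after <A> is nullable, so FOLLOW(<A>) ⊇ FOLLOW(<K>) = {s, v}; in <H>::=<A>, the suffix after <A> is empty, so FOLLOW(<A>) ⊇ FOLLOW(<H>) = {s, v}. Thus FOLLOW(<A>) = {q, s, v}.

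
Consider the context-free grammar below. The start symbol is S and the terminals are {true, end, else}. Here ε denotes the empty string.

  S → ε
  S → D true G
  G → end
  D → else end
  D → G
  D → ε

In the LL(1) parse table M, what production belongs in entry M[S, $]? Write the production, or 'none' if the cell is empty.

S → ε

FIRST(G): from G→end we get {end}. So FIRST(G) = {end}.
FIRST(D): from D→else end we get {else}; from D→G we get {end}; from D→ε we get {ε}. So FIRST(D) = {ε, else, end}.
FIRST(S): from S→ε we get {ε}; from S→D true G we get {else, end, true}. So FIRST(S) = {ε, else, end, true}.
FOLLOW(S) includes $ since S is the start symbol.
FOLLOW(S): S appears on no right-hand side. Thus FOLLOW(S) = {$}.
For S → ε: FIRST(ε) = {ε}, so it goes in M[S, t] for t ∈ {}; since ε ∈ FIRST, also for every t ∈ FOLLOW(S) = {$}.
For S → D true G: FIRST(D true G) = {else, end, true}, so it goes in M[S, t] for t ∈ {else, end, true}.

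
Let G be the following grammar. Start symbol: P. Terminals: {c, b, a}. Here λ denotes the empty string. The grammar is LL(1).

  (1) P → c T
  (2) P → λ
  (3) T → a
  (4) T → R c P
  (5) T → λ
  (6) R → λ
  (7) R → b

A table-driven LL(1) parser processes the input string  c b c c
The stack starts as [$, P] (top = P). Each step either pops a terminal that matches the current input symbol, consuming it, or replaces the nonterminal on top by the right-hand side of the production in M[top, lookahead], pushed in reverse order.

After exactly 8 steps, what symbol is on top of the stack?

     Stack    Input      Action
  1  $ P      c b c c $  expand P → c T
  2  $ T c    c b c c $  match c
  3  $ T      b c c $    expand T → R c P
  4  $ P c R  b c c $    expand R → b
  5  $ P c b  b c c $    match b
  6  $ P c    c c $      match c
  7  $ P      c $        expand P → c T
  8  $ T c    c $        match c
Stack after step 8: $ T (top = T).

T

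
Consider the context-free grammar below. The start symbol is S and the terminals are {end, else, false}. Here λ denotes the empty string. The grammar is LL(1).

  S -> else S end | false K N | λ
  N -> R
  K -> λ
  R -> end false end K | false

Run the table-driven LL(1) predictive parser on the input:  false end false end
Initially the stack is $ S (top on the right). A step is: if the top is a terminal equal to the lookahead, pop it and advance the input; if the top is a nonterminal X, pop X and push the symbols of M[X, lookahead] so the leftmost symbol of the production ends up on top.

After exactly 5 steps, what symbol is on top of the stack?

     Stack        Input                  Action
  1  $ S          false end false end $  expand S -> false K N
  2  $ N K false  false end false end $  match false
  3  $ N K        end false end $        expand K -> λ
  4  $ N          end false end $        expand N -> R
  5  $ R          end false end $        expand R -> end false end K
Stack after step 5: $ K end false end (top = end).

end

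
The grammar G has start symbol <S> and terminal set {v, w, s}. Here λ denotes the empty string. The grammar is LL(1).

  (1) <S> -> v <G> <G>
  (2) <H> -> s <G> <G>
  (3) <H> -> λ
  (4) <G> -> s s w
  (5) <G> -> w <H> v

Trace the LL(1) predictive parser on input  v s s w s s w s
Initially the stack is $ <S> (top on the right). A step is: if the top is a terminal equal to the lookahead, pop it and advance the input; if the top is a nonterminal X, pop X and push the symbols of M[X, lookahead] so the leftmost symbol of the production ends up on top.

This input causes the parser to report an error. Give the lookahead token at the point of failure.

      Stack        Input              Action
   1  $ <S>        v s s w s s w s $  expand <S> -> v <G> <G>
   2  $ <G> <G> v  v s s w s s w s $  match v
   3  $ <G> <G>    s s w s s w s $    expand <G> -> s s w
   4  $ <G> w s s  s s w s s w s $    match s
   5  $ <G> w s    s w s s w s $      match s
   6  $ <G> w      w s s w s $        match w
   7  $ <G>        s s w s $          expand <G> -> s s w
   8  $ w s s      s s w s $          match s
   9  $ w s        s w s $            match s
  10  $ w          w s $              match w
  11  $            s $                error: stack empty but input remains

s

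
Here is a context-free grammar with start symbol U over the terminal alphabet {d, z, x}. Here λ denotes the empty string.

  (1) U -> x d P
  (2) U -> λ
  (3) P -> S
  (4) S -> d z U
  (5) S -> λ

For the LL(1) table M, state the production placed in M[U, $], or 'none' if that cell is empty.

U -> λ

FIRST(U): from U->x d P we get {x}; from U->λ we get {λ}. So FIRST(U) = {λ, x}.
FIRST(S): from S->d z U we get {d}; from S->λ we get {λ}. So FIRST(S) = {λ, d}.
FIRST(P): from P->S we get {λ, d}. So FIRST(P) = {λ, d}.
FOLLOW(U) includes $ since U is the start symbol.
FOLLOW(U): in S->d z U, the suffix after U is empty, so FOLLOW(U) ⊇ FOLLOW(S) = {$}. Thus FOLLOW(U) = {$}.
FOLLOW(S): in P->S, the suffix after S is empty, so FOLLOW(S) ⊇ FOLLOW(P) = {$}. Thus FOLLOW(S) = {$}.
For U -> x d P: FIRST(x d P) = {x}, so it goes in M[U, t] for t ∈ {x}.
For U -> λ: FIRST(λ) = {λ}, so it goes in M[U, t] for t ∈ {}; since λ ∈ FIRST, also for every t ∈ FOLLOW(U) = {$}.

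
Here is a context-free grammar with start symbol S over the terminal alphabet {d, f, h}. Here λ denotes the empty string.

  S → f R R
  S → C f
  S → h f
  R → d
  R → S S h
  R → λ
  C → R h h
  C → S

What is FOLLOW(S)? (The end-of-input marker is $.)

{$, d, f, h}

FIRST(S): from S→f R R we get {f}; from S→C f we get {d, f, h}; from S→h f we get {h}. So FIRST(S) = {d, f, h}.
FIRST(R): from R→d we get {d}; from R→S S h we get {d, f, h}; from R→λ we get {λ}. So FIRST(R) = {λ, d, f, h}.
FIRST(C): from C→R h h we get {d, f, h}; from C→S we get {d, f, h}. So FIRST(C) = {d, f, h}.
FOLLOW(S) includes $ since S is the start symbol.
FOLLOW(C): in S→C f, C is followed by f with FIRST {f}. Thus FOLLOW(C) = {f}.
FOLLOW(S): in R→S S h (occurrence 1), S is followed by S h with FIRST {d, f, h}; in R→S S h (occurrence 2), S is followed by h with FIRST {h}; in C→S, the suffix after S is empty, so FOLLOW(S) ⊇ FOLLOW(C) = {f}. Thus FOLLOW(S) = {$, d, f, h}.
FOLLOW(R): in S→f R R (occurrence 1), R is followed by R with FIRST {λ, d, f, h}; in S→f R R (occurrence 1), the suffix after R is nullable, so FOLLOW(R) ⊇ FOLLOW(S) = {$, d, f, h}; in S→f R R (occurrence 2), the suffix after R is empty, so FOLLOW(R) ⊇ FOLLOW(S) = {$, d, f, h}; in C→R h h, R is followed by h h with FIRST {h}. Thus FOLLOW(R) = {$, d, f, h}.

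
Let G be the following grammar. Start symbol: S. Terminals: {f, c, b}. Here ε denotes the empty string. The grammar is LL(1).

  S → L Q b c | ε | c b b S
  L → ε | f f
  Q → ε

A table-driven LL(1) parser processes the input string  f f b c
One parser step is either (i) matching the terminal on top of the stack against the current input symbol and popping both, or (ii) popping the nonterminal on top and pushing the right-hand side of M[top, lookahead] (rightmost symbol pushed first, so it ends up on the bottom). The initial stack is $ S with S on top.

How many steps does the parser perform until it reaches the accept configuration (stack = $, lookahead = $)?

7

step 1: stack=$ S  input=f f b c $  — expand S → L Q b c
step 2: stack=$ c b Q L  input=f f b c $  — expand L → f f
step 3: stack=$ c b Q f f  input=f f b c $  — match f
step 4: stack=$ c b Q f  input=f b c $  — match f
step 5: stack=$ c b Q  input=b c $  — expand Q → ε
step 6: stack=$ c b  input=b c $  — match b
step 7: stack=$ c  input=c $  — match c
Accept reached after 7 steps.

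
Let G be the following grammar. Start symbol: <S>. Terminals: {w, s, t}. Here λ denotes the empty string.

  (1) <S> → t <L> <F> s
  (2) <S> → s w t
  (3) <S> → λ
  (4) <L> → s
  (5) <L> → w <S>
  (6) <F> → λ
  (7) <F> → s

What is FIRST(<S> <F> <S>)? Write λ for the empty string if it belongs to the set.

FIRST(<S>) = {λ, s, t}
FIRST(<L>) = {s, w}
FIRST(<F>) = {λ, s}
FIRST(<S> <F> <S>): take FIRST of each symbol in turn, carrying on past any symbol whose FIRST contains λ; result {λ, s, t}.

{λ, s, t}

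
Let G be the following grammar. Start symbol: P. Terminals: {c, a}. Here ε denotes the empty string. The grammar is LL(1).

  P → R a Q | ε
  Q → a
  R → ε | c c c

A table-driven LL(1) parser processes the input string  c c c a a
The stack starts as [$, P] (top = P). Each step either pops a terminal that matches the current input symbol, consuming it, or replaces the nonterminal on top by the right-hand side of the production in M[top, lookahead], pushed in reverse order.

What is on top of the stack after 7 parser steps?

a

     Stack        Input        Action
  1  $ P          c c c a a $  expand P → R a Q
  2  $ Q a R      c c c a a $  expand R → c c c
  3  $ Q a c c c  c c c a a $  match c
  4  $ Q a c c    c c a a $    match c
  5  $ Q a c      c a a $      match c
  6  $ Q a        a a $        match a
  7  $ Q          a $          expand Q → a
Stack after step 7: $ a (top = a).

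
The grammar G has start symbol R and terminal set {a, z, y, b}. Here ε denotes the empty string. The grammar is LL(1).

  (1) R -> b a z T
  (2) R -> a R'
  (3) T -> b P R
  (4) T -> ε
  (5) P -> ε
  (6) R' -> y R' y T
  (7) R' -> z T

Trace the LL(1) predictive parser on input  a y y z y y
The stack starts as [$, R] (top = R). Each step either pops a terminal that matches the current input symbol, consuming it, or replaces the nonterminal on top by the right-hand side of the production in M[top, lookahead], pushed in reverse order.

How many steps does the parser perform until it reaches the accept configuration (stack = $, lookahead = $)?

step 1: stack=$ R  input=a y y z y y $  — expand R -> a R'
step 2: stack=$ R' a  input=a y y z y y $  — match a
step 3: stack=$ R'  input=y y z y y $  — expand R' -> y R' y T
step 4: stack=$ T y R' y  input=y y z y y $  — match y
step 5: stack=$ T y R'  input=y z y y $  — expand R' -> y R' y T
step 6: stack=$ T y T y R' y  input=y z y y $  — match y
step 7: stack=$ T y T y R'  input=z y y $  — expand R' -> z T
step 8: stack=$ T y T y T z  input=z y y $  — match z
step 9: stack=$ T y T y T  input=y y $  — expand T -> ε
step 10: stack=$ T y T y  input=y y $  — match y
step 11: stack=$ T y T  input=y $  — expand T -> ε
step 12: stack=$ T y  input=y $  — match y
step 13: stack=$ T  input=$  — expand T -> ε
Accept reached after 13 steps.

13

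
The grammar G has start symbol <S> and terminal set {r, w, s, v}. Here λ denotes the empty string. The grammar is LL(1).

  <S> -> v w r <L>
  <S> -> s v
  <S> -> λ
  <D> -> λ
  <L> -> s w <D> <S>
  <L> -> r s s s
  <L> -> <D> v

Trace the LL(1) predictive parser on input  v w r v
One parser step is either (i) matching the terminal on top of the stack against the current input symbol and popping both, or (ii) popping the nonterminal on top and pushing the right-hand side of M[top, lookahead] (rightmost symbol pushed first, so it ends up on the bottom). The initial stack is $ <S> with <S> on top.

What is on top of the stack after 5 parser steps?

<D>

step 1: stack=$ <S>  input=v w r v $  — expand <S> -> v w r <L>
step 2: stack=$ <L> r w v  input=v w r v $  — match v
step 3: stack=$ <L> r w  input=w r v $  — match w
step 4: stack=$ <L> r  input=r v $  — match r
step 5: stack=$ <L>  input=v $  — expand <L> -> <D> v
Stack after step 5: $ v <D> (top = <D>).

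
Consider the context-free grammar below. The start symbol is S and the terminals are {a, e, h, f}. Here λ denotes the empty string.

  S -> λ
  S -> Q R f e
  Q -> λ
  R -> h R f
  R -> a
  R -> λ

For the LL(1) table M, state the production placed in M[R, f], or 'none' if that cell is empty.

FIRST(Q): from Q->λ we get {λ}. So FIRST(Q) = {λ}.
FIRST(R): from R->h R f we get {h}; from R->a we get {a}; from R->λ we get {λ}. So FIRST(R) = {λ, a, h}.
FIRST(S): from S->λ we get {λ}; from S->Q R f e we get {a, f, h}. So FIRST(S) = {λ, a, f, h}.
FOLLOW(S) includes $ since S is the start symbol.
FOLLOW(R): in S->Q R f e, R is followed by f e with FIRST {f}; in R->h R f, R is followed by f with FIRST {f}. Thus FOLLOW(R) = {f}.
For R -> h R f: FIRST(h R f) = {h}, so it goes in M[R, t] for t ∈ {h}.
For R -> a: FIRST(a) = {a}, so it goes in M[R, t] for t ∈ {a}.
For R -> λ: FIRST(λ) = {λ}, so it goes in M[R, t] for t ∈ {}; since λ ∈ FIRST, also for every t ∈ FOLLOW(R) = {f}.

R -> λ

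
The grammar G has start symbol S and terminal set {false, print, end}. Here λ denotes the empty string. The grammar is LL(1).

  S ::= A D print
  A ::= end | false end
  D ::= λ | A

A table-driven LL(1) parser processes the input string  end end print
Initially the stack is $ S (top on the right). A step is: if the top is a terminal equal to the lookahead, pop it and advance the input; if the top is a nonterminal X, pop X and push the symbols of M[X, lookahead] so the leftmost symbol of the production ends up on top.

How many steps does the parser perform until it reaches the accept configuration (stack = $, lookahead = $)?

7

     Stack          Input            Action
  1  $ S            end end print $  expand S ::= A D print
  2  $ print D A    end end print $  expand A ::= end
  3  $ print D end  end end print $  match end
  4  $ print D      end print $      expand D ::= A
  5  $ print A      end print $      expand A ::= end
  6  $ print end    end print $      match end
  7  $ print        print $          match print
Accept reached after 7 steps.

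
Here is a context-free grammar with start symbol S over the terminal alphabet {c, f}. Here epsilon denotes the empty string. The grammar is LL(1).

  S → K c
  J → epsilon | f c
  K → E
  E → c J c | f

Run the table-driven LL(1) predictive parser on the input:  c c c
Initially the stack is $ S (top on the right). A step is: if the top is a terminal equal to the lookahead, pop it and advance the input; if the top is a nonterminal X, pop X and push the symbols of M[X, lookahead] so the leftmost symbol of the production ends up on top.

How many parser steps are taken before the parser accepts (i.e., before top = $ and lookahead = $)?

     Stack      Input    Action
  1  $ S        c c c $  expand S → K c
  2  $ c K      c c c $  expand K → E
  3  $ c E      c c c $  expand E → c J c
  4  $ c c J c  c c c $  match c
  5  $ c c J    c c $    expand J → epsilon
  6  $ c c      c c $    match c
  7  $ c        c $      match c
Accept reached after 7 steps.

7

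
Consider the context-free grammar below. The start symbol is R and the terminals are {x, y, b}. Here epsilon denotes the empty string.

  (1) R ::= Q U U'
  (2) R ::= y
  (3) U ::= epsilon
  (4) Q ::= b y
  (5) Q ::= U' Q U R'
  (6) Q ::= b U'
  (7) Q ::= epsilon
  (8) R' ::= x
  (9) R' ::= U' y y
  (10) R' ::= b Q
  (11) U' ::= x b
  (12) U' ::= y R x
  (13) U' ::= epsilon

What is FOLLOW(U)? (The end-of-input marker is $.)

{$, b, x, y}

FIRST(U): from U::=epsilon we get {epsilon}. So FIRST(U) = {epsilon}.
FIRST(U'): from U'::=x b we get {x}; from U'::=y R x we get {y}; from U'::=epsilon we get {epsilon}. So FIRST(U') = {epsilon, x, y}.
FIRST(R'): from R'::=x we get {x}; from R'::=U' y y we get {x, y}; from R'::=b Q we get {b}. So FIRST(R') = {b, x, y}.
FIRST(Q): from Q::=b y we get {b}; from Q::=U' Q U R' we get {b, x, y}; from Q::=b U' we get {b}; from Q::=epsilon we get {epsilon}. So FIRST(Q) = {epsilon, b, x, y}.
FIRST(R): from R::=Q U U' we get {epsilon, b, x, y}; from R::=y we get {y}. So FIRST(R) = {epsilon, b, x, y}.
FOLLOW(R) includes $ since R is the start symbol.
FOLLOW(R): in U'::=y R x, R is followed by x with FIRST {x}. Thus FOLLOW(R) = {$, x}.
FOLLOW(U): in R::=Q U U', U is followed by U' with FIRST {epsilon, x, y}; in R::=Q U U', the suffix after U is nullable, so FOLLOW(U) ⊇ FOLLOW(R) = {$, x}; in Q::=U' Q U R', U is followed by R' with FIRST {b, x, y}. Thus FOLLOW(U) = {$, b, x, y}.
FOLLOW(Q): in R::=Q U U', Q is followed by U U' with FIRST {epsilon, x, y}; in R::=Q U U', the suffix after Q is nullable, so FOLLOW(Q) ⊇ FOLLOW(R) = {$, x}; in Q::=U' Q U R', Q is followed by U R' with FIRST {b, x, y}; in R'::=b Q, the suffix after Q is empty, so FOLLOW(Q) ⊇ FOLLOW(R') = {$, b, x, y}. Thus FOLLOW(Q) = {$, b, x, y}.
FOLLOW(R'): in Q::=U' Q U R', the suffix after R' is empty, so FOLLOW(R') ⊇ FOLLOW(Q) = {$, b, x, y}. Thus FOLLOW(R') = {$, b, x, y}.
FOLLOW(U'): in R::=Q U U', the suffix after U' is empty, so FOLLOW(U') ⊇ FOLLOW(R) = {$, x}; in Q::=U' Q U R', U' is followed by Q U R' with FIRST {b, x, y}; in Q::=b U', the suffix after U' is empty, so FOLLOW(U') ⊇ FOLLOW(Q) = {$, b, x, y}; in R'::=U' y y, U' is followed by y y with FIRST {y}. Thus FOLLOW(U') = {$, b, x, y}.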